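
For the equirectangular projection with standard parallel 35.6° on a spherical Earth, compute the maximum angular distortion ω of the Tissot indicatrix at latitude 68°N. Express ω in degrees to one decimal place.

43.3°

In the equirectangular projection with standard parallel φ₀ = 35.6° (x = Rλ cos φ₀, y = Rφ), meridians are true-scale (h = 1) and the parallel scale is k = cos φ₀ / cos φ.
At 68°: h = 1.000, k = 2.171; principal scales a = 2.171, b = 1.000.
sin(ω/2) = (a − b)/(a + b) = 1.171/3.171 = 0.3692, so ω = 2 arcsin(0.3692) ≈ 43.3°.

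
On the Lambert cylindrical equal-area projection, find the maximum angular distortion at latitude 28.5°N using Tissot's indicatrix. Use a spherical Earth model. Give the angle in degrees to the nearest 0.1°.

The Lambert cylindrical equal-area projection is the cylindrical equal-area projection with its standard parallel at the equator (φ₀ = 0). For cylindrical equal-area with standard parallel φ₀, h = cos φ / cos φ₀ and k = cos φ₀ / cos φ, so h·k = 1.
At 28.5°: h = 0.8788, k = 1.138; principal scales a = 1.138, b = 0.8788.
sin(ω/2) = (a − b)/(a + b) = 0.2591/2.017 = 0.1285, so ω = 2 arcsin(0.1285) ≈ 14.8°.

14.8°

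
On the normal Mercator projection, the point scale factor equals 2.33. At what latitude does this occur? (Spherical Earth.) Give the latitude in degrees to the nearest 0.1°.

64.6°

Mercator scale is k = sec φ = 1/cos φ.
1/cos φ = 2.33  ⇒  cos φ = 0.4292  ⇒  φ = arccos(0.4292) ≈ 64.6°.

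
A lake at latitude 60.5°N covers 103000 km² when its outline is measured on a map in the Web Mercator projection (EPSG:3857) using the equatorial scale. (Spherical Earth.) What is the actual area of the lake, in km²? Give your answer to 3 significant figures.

25000 km²

For Mercator, h = k = sec φ (a conformal cylindrical projection has a single point scale, 1/cos φ).
Areal scale = k² = sec²φ = 1/cos²(60.5°) = 1/0.4924² = 4.124.
True area = apparent / (areal scale) = 103000 / 4.124 ≈ 25000 km².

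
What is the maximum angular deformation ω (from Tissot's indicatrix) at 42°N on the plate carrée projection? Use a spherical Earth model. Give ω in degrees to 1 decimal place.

For the equirectangular projection with φ₀ = 0 (plate carrée), h = 1 along meridians and k = sec φ along parallels.
At 42°: h = 1.000, k = 1.346; principal scales a = 1.346, b = 1.000.
sin(ω/2) = (a − b)/(a + b) = 0.3456/2.346 = 0.1474, so ω = 2 arcsin(0.1474) ≈ 16.9°.

16.9°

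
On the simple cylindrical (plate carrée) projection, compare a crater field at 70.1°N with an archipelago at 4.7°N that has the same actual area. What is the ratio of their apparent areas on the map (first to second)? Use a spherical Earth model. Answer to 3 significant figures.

2.93

For the equirectangular projection with φ₀ = 0 (plate carrée), h = 1 along meridians and k = sec φ along parallels.
Areal scale at 70.1°: h·k = 1.000 × 2.938 = 2.938.
Areal scale at 4.7°: h·k = 1.000 × 1.003 = 1.003.
Ratio = 2.938/1.003 ≈ 2.93.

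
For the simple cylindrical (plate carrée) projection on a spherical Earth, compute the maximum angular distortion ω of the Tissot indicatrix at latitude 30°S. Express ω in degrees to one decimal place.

8.2°

For the equirectangular projection with φ₀ = 0 (plate carrée), h = 1 along meridians and k = sec φ along parallels.
At 30°: h = 1.000, k = 1.155; principal scales a = 1.155, b = 1.000.
sin(ω/2) = (a − b)/(a + b) = 0.1547/2.155 = 0.07180, so ω = 2 arcsin(0.07180) ≈ 8.2°.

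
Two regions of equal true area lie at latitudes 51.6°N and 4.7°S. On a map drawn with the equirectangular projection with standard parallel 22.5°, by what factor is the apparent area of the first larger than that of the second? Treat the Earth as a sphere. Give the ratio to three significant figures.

1.60

In the equirectangular projection with standard parallel φ₀ = 22.5° (x = Rλ cos φ₀, y = Rφ), meridians are true-scale (h = 1) and the parallel scale is k = cos φ₀ / cos φ.
Areal scale at 51.6°: h·k = 1.000 × 1.487 = 1.487.
Areal scale at 4.7°: h·k = 1.000 × 0.9270 = 0.9270.
Ratio = 1.487/0.9270 ≈ 1.60.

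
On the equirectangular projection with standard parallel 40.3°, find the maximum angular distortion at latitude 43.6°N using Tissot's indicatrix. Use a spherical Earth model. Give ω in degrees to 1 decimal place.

In the equirectangular projection with standard parallel φ₀ = 40.3° (x = Rλ cos φ₀, y = Rφ), meridians are true-scale (h = 1) and the parallel scale is k = cos φ₀ / cos φ.
At 43.6°: h = 1.000, k = 1.053; principal scales a = 1.053, b = 1.000.
sin(ω/2) = (a − b)/(a + b) = 0.05316/2.053 = 0.02589, so ω = 2 arcsin(0.02589) ≈ 3.0°.

3.0°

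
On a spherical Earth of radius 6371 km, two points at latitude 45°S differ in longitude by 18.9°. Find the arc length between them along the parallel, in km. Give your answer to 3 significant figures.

1490 km

Arc length along a parallel = R cos φ · Δλ (with Δλ in radians).
= 6371 × cos 45° × (18.9° × π/180) = 6371 × 0.7071 × 0.3299 ≈ 1490 km.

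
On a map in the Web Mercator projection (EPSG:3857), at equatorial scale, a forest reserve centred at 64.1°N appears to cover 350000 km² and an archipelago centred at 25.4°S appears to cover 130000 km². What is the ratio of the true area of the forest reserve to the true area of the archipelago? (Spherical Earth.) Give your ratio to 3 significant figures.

0.629

On Mercator the areal scale is sec²φ, so true area = apparent × cos²φ.
True area of forest reserve: 350000 × cos²(64.1°) = 350000 × 0.1908 = 66780 km².
True area of archipelago: 130000 × cos²(25.4°) = 130000 × 0.8160 = 106100 km².
Ratio = 66780 / 106100 ≈ 0.629.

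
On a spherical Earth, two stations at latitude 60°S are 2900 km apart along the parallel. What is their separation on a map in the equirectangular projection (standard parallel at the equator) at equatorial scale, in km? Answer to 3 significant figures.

For the equirectangular projection with φ₀ = 0 (plate carrée), h = 1 along meridians and k = sec φ along parallels.
Along the parallel, k = sec 60° = 1/0.5000 = 2.000.
Map distance = 2900 × 2.000 ≈ 5800 km.

5800 km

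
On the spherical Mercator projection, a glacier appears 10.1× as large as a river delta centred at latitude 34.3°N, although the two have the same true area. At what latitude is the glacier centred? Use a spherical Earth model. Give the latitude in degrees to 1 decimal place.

For equal true areas on Mercator, apparent areas scale as sec²φ, so the ratio is cos²φ₂ / cos²φ₁.
cos²φ₂ / cos²φ₁ = 10.1  ⇒  cos φ₁ = cos 34.3° / √10.1 = 0.8261/3.178 = 0.2599.
φ₁ = arccos(0.2599) ≈ 74.9°.

74.9°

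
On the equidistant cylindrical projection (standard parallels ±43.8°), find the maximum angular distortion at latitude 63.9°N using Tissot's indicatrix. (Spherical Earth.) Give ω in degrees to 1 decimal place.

The equidistant cylindrical projection with φ₀ = 43.8° has h = 1 (meridians true) and k = cos φ₀ / cos φ along parallels.
At 63.9°: h = 1.000, k = 1.641; principal scales a = 1.641, b = 1.000.
sin(ω/2) = (a − b)/(a + b) = 0.6406/2.641 = 0.2426, so ω = 2 arcsin(0.2426) ≈ 28.1°.

28.1°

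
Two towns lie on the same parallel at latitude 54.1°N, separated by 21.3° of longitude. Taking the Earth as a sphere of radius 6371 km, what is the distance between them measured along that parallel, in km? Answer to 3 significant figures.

Arc length along a parallel = R cos φ · Δλ (with Δλ in radians).
= 6371 × cos 54.1° × (21.3° × π/180) = 6371 × 0.5864 × 0.3718 ≈ 1390 km.

1390 km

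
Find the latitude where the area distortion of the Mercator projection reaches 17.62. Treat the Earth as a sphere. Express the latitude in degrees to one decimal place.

76.2°

Mercator areal scale is sec²φ.
sec²φ = 17.62  ⇒  cos²φ = 0.05675  ⇒  cos φ = 0.2382.
φ = arccos(0.2382) ≈ 76.2°.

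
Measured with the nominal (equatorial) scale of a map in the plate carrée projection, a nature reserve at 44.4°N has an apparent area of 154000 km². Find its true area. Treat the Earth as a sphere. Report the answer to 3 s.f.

110000 km²

For the equirectangular projection with φ₀ = 0 (plate carrée), h = 1 along meridians and k = sec φ along parallels.
Areal scale = h·k = 1 × sec φ; at 44.4°, h = 1.000, k = 1.400, so h·k = 1.400.
True area = apparent / (areal scale) = 154000 / 1.400 ≈ 110000 km².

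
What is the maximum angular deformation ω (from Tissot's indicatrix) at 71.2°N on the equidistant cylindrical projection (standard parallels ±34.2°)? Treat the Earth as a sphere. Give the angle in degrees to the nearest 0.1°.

52.1°

In the equirectangular projection with standard parallel φ₀ = 34.2° (x = Rλ cos φ₀, y = Rφ), meridians are true-scale (h = 1) and the parallel scale is k = cos φ₀ / cos φ.
At 71.2°: h = 1.000, k = 2.566; principal scales a = 2.566, b = 1.000.
sin(ω/2) = (a − b)/(a + b) = 1.566/3.566 = 0.4392, so ω = 2 arcsin(0.4392) ≈ 52.1°.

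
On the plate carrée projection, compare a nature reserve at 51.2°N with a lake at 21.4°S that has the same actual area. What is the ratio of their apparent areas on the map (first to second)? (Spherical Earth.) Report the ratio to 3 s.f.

Plate carrée maps x = Rλ, y = Rφ. The meridian scale is h = 1 and the parallel scale is k = 1/cos φ = sec φ.
Areal scale at 51.2°: h·k = 1.000 × 1.596 = 1.596.
Areal scale at 21.4°: h·k = 1.000 × 1.074 = 1.074.
Ratio = 1.596/1.074 ≈ 1.49.

1.49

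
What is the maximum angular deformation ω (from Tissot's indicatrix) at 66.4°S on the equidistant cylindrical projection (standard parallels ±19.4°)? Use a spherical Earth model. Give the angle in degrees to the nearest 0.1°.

The equidistant cylindrical projection with φ₀ = 19.4° has h = 1 (meridians true) and k = cos φ₀ / cos φ along parallels.
At 66.4°: h = 1.000, k = 2.356; principal scales a = 2.356, b = 1.000.
sin(ω/2) = (a − b)/(a + b) = 1.356/3.356 = 0.4041, so ω = 2 arcsin(0.4041) ≈ 47.7°.

47.7°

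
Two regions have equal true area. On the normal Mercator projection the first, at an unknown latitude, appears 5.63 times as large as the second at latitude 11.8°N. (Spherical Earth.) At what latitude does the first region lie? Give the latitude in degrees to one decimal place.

65.6°

Mercator areal scale is sec²φ, so apparent-area ratio = sec²φ₁ / sec²φ₂ = cos²φ₂ / cos²φ₁.
cos²φ₂ / cos²φ₁ = 5.63  ⇒  cos φ₁ = cos 11.8° / √5.63 = 0.9789/2.373 = 0.4125.
φ₁ = arccos(0.4125) ≈ 65.6°.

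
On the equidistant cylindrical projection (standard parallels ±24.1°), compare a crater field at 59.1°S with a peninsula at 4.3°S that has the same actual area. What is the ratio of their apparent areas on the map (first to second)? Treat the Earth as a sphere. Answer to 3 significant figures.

In the equirectangular projection with standard parallel φ₀ = 24.1° (x = Rλ cos φ₀, y = Rφ), meridians are true-scale (h = 1) and the parallel scale is k = cos φ₀ / cos φ.
Areal scale at 59.1°: h·k = 1.000 × 1.778 = 1.778.
Areal scale at 4.3°: h·k = 1.000 × 0.9154 = 0.9154.
Ratio = 1.778/0.9154 ≈ 1.94.

1.94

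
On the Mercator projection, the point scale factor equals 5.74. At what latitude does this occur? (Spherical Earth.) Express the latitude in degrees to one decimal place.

Mercator scale is k = sec φ = 1/cos φ.
1/cos φ = 5.74  ⇒  cos φ = 0.1742  ⇒  φ = arccos(0.1742) ≈ 80.0°.

80.0°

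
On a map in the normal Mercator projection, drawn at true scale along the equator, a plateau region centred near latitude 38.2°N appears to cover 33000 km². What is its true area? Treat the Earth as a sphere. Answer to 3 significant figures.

20400 km²

The Mercator projection is conformal; its linear scale factor is the same in every direction and equals sec φ = 1/cos φ.
Areal scale = k² = sec²φ = 1/cos²(38.2°) = 1/0.7859² = 1.619.
True area = apparent / (areal scale) = 33000 / 1.619 ≈ 20400 km².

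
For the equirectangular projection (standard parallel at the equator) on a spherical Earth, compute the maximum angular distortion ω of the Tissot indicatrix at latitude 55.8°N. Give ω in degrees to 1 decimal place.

32.6°

Plate carrée maps x = Rλ, y = Rφ. The meridian scale is h = 1 and the parallel scale is k = 1/cos φ = sec φ.
At 55.8°: h = 1.000, k = 1.779; principal scales a = 1.779, b = 1.000.
sin(ω/2) = (a − b)/(a + b) = 0.7791/2.779 = 0.2803, so ω = 2 arcsin(0.2803) ≈ 32.6°.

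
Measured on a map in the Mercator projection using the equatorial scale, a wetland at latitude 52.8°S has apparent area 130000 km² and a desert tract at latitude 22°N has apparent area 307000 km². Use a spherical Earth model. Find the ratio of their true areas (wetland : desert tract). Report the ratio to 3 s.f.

Mercator's areal exaggeration is sec²φ; hence true area = (apparent area) · cos²φ.
True area of wetland: 130000 × cos²(52.8°) = 130000 × 0.3655 = 47520 km².
True area of desert tract: 307000 × cos²(22°) = 307000 × 0.8597 = 263900 km².
Ratio = 47520 / 263900 ≈ 0.180.

0.180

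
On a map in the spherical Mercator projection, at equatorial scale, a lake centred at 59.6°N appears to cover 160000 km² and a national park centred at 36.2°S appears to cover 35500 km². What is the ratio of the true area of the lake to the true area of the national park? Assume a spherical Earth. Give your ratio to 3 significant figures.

1.77

Mercator's areal exaggeration is sec²φ; hence true area = (apparent area) · cos²φ.
True area of lake: 160000 × cos²(59.6°) = 160000 × 0.2561 = 40970 km².
True area of national park: 35500 × cos²(36.2°) = 35500 × 0.6512 = 23120 km².
Ratio = 40970 / 23120 ≈ 1.77.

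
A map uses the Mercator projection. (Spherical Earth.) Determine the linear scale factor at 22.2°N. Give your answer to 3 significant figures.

1.08

For Mercator, h = k = sec φ (a conformal cylindrical projection has a single point scale, 1/cos φ).
k = 1/cos 22.2° = 1/0.9259 = 1.080.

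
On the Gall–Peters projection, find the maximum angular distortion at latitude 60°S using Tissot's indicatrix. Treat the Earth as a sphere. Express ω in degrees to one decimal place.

Gall–Peters is a cylindrical equal-area projection with standard parallels at ±45°. For cylindrical equal-area with standard parallel φ₀, h = cos φ / cos φ₀ and k = cos φ₀ / cos φ, so h·k = 1.
At 60°: h = 0.7071, k = 1.414; principal scales a = 1.414, b = 0.7071.
sin(ω/2) = (a − b)/(a + b) = 0.7071/2.121 = 0.3333, so ω = 2 arcsin(0.3333) ≈ 38.9°.

38.9°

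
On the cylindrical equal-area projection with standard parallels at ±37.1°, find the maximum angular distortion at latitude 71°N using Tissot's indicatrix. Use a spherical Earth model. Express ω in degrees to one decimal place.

For cylindrical equal-area with standard parallel φ₀, h = cos φ / cos φ₀ and k = cos φ₀ / cos φ, so h·k = 1.
At 71°: h = 0.4082, k = 2.450; principal scales a = 2.450, b = 0.4082.
sin(ω/2) = (a − b)/(a + b) = 2.042/2.858 = 0.7144, so ω = 2 arcsin(0.7144) ≈ 91.2°.

91.2°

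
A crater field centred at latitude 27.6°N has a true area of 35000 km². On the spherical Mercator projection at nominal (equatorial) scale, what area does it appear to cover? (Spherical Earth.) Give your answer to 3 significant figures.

44600 km²

For Mercator, h = k = sec φ (a conformal cylindrical projection has a single point scale, 1/cos φ).
Areal scale = k² = sec²φ = 1/cos²(27.6°) = 1/0.8862² = 1.273.
Apparent area = 35000 × 1.273 ≈ 44600 km².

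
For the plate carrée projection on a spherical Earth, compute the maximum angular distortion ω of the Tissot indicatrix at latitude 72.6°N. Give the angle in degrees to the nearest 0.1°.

In the plate carrée (x = Rλ, y = Rφ), meridians are true-scale (h = 1) and parallels are stretched by k = sec φ.
At 72.6°: h = 1.000, k = 3.344; principal scales a = 3.344, b = 1.000.
sin(ω/2) = (a − b)/(a + b) = 2.344/4.344 = 0.5396, so ω = 2 arcsin(0.5396) ≈ 65.3°.

65.3°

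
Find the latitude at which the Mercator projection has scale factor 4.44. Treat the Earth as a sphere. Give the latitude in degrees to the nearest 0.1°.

Mercator scale is k = sec φ = 1/cos φ.
1/cos φ = 4.44  ⇒  cos φ = 0.2252  ⇒  φ = arccos(0.2252) ≈ 77.0°.

77.0°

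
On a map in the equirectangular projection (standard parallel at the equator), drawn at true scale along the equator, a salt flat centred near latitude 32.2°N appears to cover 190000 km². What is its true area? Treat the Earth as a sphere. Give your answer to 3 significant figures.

Plate carrée maps x = Rλ, y = Rφ. The meridian scale is h = 1 and the parallel scale is k = 1/cos φ = sec φ.
Areal scale = h·k = 1 × sec φ; at 32.2°, h = 1.000, k = 1.182, so h·k = 1.182.
True area = apparent / (areal scale) = 190000 / 1.182 ≈ 161000 km².

161000 km²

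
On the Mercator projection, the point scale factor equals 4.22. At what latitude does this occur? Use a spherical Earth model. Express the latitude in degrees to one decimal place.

Mercator scale is k = sec φ = 1/cos φ.
1/cos φ = 4.22  ⇒  cos φ = 0.2370  ⇒  φ = arccos(0.2370) ≈ 76.3°.

76.3°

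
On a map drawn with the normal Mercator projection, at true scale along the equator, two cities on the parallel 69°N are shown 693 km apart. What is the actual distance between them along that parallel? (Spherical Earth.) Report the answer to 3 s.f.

248 km

For Mercator, h = k = sec φ (a conformal cylindrical projection has a single point scale, 1/cos φ).
Along the parallel at 69°, map distances are exaggerated by k = sec 69° = 2.790.
True distance = 693 / 2.790 = 693 × cos 69° ≈ 248 km.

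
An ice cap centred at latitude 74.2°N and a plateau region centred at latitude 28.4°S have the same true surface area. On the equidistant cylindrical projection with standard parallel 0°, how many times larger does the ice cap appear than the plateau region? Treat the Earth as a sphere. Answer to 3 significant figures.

3.23

Plate carrée maps x = Rλ, y = Rφ. The meridian scale is h = 1 and the parallel scale is k = 1/cos φ = sec φ.
Areal scale at 74.2°: h·k = 1.000 × 3.673 = 3.673.
Areal scale at 28.4°: h·k = 1.000 × 1.137 = 1.137.
Ratio = 3.673/1.137 ≈ 3.23.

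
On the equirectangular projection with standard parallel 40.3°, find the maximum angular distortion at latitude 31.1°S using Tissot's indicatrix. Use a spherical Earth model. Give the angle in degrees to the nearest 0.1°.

The equidistant cylindrical projection with φ₀ = 40.3° has h = 1 (meridians true) and k = cos φ₀ / cos φ along parallels.
At 31.1°: h = 1.000, k = 0.8907; principal scales a = 1.000, b = 0.8907.
sin(ω/2) = (a − b)/(a + b) = 0.1093/1.891 = 0.05782, so ω = 2 arcsin(0.05782) ≈ 6.6°.

6.6°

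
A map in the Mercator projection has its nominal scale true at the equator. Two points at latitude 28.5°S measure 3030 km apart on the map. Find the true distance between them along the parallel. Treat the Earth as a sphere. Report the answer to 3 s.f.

2660 km

The Mercator projection is conformal; its linear scale factor is the same in every direction and equals sec φ = 1/cos φ.
Along the parallel at 28.5°, map distances are exaggerated by k = sec 28.5° = 1.138.
True distance = 3030 / 1.138 = 3030 × cos 28.5° ≈ 2660 km.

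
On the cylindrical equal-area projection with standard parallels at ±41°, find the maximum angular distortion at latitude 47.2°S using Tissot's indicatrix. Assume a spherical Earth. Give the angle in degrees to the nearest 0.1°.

For cylindrical equal-area with standard parallel φ₀, h = cos φ / cos φ₀ and k = cos φ₀ / cos φ, so h·k = 1.
At 47.2°: h = 0.9003, k = 1.111; principal scales a = 1.111, b = 0.9003.
sin(ω/2) = (a − b)/(a + b) = 0.2105/2.011 = 0.1047, so ω = 2 arcsin(0.1047) ≈ 12.0°.

12.0°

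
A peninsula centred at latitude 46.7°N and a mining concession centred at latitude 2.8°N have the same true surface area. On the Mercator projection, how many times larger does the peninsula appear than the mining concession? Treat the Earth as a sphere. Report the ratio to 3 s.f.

2.12

Mercator is conformal with k = sec φ, so areal scale = k² = sec²φ.
At 46.7°: sec²(46.7°) = 1/0.6858² = 2.126.
At 2.8°: sec²(2.8°) = 1/0.9988² = 1.002.
Ratio = 2.126/1.002 = cos²(2.8°)/cos²(46.7°) ≈ 2.12.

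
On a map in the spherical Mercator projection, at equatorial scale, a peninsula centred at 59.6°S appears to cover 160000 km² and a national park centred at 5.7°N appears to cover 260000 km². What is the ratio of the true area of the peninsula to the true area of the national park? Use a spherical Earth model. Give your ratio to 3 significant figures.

On Mercator the areal scale is sec²φ, so true area = apparent × cos²φ.
True area of peninsula: 160000 × cos²(59.6°) = 160000 × 0.2561 = 40970 km².
True area of national park: 260000 × cos²(5.7°) = 260000 × 0.9901 = 257400 km².
Ratio = 40970 / 257400 ≈ 0.159.

0.159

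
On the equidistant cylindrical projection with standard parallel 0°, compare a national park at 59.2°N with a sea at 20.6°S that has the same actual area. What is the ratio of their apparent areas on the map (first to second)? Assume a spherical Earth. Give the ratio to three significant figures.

1.83

For the equirectangular projection with φ₀ = 0 (plate carrée), h = 1 along meridians and k = sec φ along parallels.
Areal scale at 59.2°: h·k = 1.000 × 1.953 = 1.953.
Areal scale at 20.6°: h·k = 1.000 × 1.068 = 1.068.
Ratio = 1.953/1.068 ≈ 1.83.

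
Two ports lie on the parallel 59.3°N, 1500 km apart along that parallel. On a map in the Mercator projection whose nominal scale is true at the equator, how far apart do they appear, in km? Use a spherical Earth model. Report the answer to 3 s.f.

2940 km

For Mercator, h = k = sec φ (a conformal cylindrical projection has a single point scale, 1/cos φ).
Along the parallel, k = sec 59.3° = 1/0.5105 = 1.959.
Map distance = 1500 × 1.959 ≈ 2940 km.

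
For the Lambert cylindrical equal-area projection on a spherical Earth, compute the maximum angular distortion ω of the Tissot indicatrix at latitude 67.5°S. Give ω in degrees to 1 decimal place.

The Lambert cylindrical equal-area projection is the cylindrical equal-area projection with its standard parallel at the equator (φ₀ = 0). For cylindrical equal-area with standard parallel φ₀, h = cos φ / cos φ₀ and k = cos φ₀ / cos φ, so h·k = 1.
At 67.5°: h = 0.3827, k = 2.613; principal scales a = 2.613, b = 0.3827.
sin(ω/2) = (a − b)/(a + b) = 2.230/2.996 = 0.7445, so ω = 2 arcsin(0.7445) ≈ 96.2°.

96.2°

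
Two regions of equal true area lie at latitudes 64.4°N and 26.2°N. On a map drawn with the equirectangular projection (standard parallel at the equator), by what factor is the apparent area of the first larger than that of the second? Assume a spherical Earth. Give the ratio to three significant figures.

2.08

For the equirectangular projection with φ₀ = 0 (plate carrée), h = 1 along meridians and k = sec φ along parallels.
Areal scale at 64.4°: h·k = 1.000 × 2.314 = 2.314.
Areal scale at 26.2°: h·k = 1.000 × 1.115 = 1.115.
Ratio = 2.314/1.115 ≈ 2.08.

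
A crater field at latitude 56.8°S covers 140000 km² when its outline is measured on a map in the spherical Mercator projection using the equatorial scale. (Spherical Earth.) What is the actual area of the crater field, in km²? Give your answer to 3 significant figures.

For Mercator, h = k = sec φ (a conformal cylindrical projection has a single point scale, 1/cos φ).
Areal scale = k² = sec²φ = 1/cos²(56.8°) = 1/0.5476² = 3.335.
True area = apparent / (areal scale) = 140000 / 3.335 ≈ 42000 km².

42000 km²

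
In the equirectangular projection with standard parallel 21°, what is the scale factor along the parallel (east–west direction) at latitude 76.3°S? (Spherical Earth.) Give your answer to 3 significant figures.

3.94

In the equirectangular projection with standard parallel φ₀ = 21° (x = Rλ cos φ₀, y = Rφ), meridians are true-scale (h = 1) and the parallel scale is k = cos φ₀ / cos φ.
k = cos 21° / cos 76.3° = 0.9336/0.2368 = 3.942.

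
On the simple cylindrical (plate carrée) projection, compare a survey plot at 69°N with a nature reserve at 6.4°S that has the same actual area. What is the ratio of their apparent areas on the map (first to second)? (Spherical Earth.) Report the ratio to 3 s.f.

In the plate carrée (x = Rλ, y = Rφ), meridians are true-scale (h = 1) and parallels are stretched by k = sec φ.
Areal scale at 69°: h·k = 1.000 × 2.790 = 2.790.
Areal scale at 6.4°: h·k = 1.000 × 1.006 = 1.006.
Ratio = 2.790/1.006 ≈ 2.77.

2.77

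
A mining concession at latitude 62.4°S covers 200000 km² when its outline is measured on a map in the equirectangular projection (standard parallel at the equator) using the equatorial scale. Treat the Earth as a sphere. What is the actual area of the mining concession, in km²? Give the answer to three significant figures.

In the plate carrée (x = Rλ, y = Rφ), meridians are true-scale (h = 1) and parallels are stretched by k = sec φ.
Areal scale = h·k = 1 × sec φ; at 62.4°, h = 1.000, k = 2.158, so h·k = 2.158.
True area = apparent / (areal scale) = 200000 / 2.158 ≈ 92700 km².

92700 km²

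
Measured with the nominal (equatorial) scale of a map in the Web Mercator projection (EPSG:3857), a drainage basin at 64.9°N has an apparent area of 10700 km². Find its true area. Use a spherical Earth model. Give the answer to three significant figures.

1930 km²

Mercator is conformal, so the point scale is isotropic: h = k = sec φ = 1/cos φ.
Areal scale = k² = sec²φ = 1/cos²(64.9°) = 1/0.4242² = 5.557.
True area = apparent / (areal scale) = 10700 / 5.557 ≈ 1930 km².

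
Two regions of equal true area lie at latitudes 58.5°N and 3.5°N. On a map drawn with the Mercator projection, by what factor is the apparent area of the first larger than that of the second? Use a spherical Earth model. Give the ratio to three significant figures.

3.65

Mercator is conformal with k = sec φ, so areal scale = k² = sec²φ.
At 58.5°: sec²(58.5°) = 1/0.5225² = 3.663.
At 3.5°: sec²(3.5°) = 1/0.9981² = 1.004.
Ratio = 3.663/1.004 = cos²(3.5°)/cos²(58.5°) ≈ 3.65.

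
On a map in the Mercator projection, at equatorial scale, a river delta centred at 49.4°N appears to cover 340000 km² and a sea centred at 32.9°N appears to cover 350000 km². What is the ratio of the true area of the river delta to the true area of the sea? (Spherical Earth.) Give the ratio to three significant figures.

0.584

Mercator's areal exaggeration is sec²φ; hence true area = (apparent area) · cos²φ.
True area of river delta: 340000 × cos²(49.4°) = 340000 × 0.4235 = 144000 km².
True area of sea: 350000 × cos²(32.9°) = 350000 × 0.7050 = 246700 km².
Ratio = 144000 / 246700 ≈ 0.584.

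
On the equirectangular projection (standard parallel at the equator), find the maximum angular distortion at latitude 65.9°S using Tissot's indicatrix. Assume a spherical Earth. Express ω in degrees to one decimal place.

For the equirectangular projection with φ₀ = 0 (plate carrée), h = 1 along meridians and k = sec φ along parallels.
At 65.9°: h = 1.000, k = 2.449; principal scales a = 2.449, b = 1.000.
sin(ω/2) = (a − b)/(a + b) = 1.449/3.449 = 0.4201, so ω = 2 arcsin(0.4201) ≈ 49.7°.

49.7°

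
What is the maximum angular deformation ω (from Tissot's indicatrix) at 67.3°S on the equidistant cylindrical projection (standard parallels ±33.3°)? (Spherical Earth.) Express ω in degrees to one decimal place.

The equidistant cylindrical projection with φ₀ = 33.3° has h = 1 (meridians true) and k = cos φ₀ / cos φ along parallels.
At 67.3°: h = 1.000, k = 2.166; principal scales a = 2.166, b = 1.000.
sin(ω/2) = (a − b)/(a + b) = 1.166/3.166 = 0.3683, so ω = 2 arcsin(0.3683) ≈ 43.2°.

43.2°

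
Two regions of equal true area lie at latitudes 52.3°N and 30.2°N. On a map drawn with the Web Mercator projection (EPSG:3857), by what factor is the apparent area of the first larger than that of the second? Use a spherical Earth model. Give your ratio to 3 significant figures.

On Mercator, area is exaggerated by sec²φ = 1/cos²φ.
At 52.3°: sec²(52.3°) = 1/0.6115² = 2.674.
At 30.2°: sec²(30.2°) = 1/0.8643² = 1.339.
Ratio = 2.674/1.339 = cos²(30.2°)/cos²(52.3°) ≈ 2.00.

2.00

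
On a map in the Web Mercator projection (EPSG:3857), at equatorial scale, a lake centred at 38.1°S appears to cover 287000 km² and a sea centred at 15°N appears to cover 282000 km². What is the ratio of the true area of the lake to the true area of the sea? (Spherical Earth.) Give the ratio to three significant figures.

0.675

Since Mercator area scale is 1/cos²φ, the true area equals the apparent area multiplied by cos²φ.
True area of lake: 287000 × cos²(38.1°) = 287000 × 0.6193 = 177700 km².
True area of sea: 282000 × cos²(15°) = 282000 × 0.9330 = 263100 km².
Ratio = 177700 / 263100 ≈ 0.675.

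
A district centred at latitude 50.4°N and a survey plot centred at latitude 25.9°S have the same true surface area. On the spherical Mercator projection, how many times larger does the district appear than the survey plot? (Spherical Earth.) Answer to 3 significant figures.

1.99

Mercator is conformal with k = sec φ, so areal scale = k² = sec²φ.
At 50.4°: sec²(50.4°) = 1/0.6374² = 2.461.
At 25.9°: sec²(25.9°) = 1/0.8996² = 1.236.
Ratio = 2.461/1.236 = cos²(25.9°)/cos²(50.4°) ≈ 1.99.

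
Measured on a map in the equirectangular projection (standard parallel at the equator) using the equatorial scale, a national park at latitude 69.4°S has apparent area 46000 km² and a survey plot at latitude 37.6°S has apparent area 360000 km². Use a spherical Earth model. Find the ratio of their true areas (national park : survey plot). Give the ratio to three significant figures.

0.0567

On the plate carrée, areal scale = h·k = 1 × sec φ, so true area = apparent × cos φ.
True area of national park: 46000 × cos(69.4°) = 46000 × 0.3518 = 16180 km².
True area of survey plot: 360000 × cos(37.6°) = 360000 × 0.7923 = 285200 km².
Ratio = 16180 / 285200 ≈ 0.0567.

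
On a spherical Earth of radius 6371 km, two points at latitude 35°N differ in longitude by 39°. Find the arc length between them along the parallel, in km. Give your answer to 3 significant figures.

Arc length along a parallel = R cos φ · Δλ (with Δλ in radians).
= 6371 × cos 35° × (39° × π/180) = 6371 × 0.8192 × 0.6807 ≈ 3550 km.

3550 km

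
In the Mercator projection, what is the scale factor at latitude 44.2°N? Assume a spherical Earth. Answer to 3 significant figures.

1.39

Mercator is conformal, so the point scale is isotropic: h = k = sec φ = 1/cos φ.
k = 1/cos 44.2° = 1/0.7169 = 1.395.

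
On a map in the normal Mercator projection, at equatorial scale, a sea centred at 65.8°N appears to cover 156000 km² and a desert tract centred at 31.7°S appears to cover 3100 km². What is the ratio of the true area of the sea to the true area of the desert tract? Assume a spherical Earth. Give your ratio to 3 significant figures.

11.7

Since Mercator area scale is 1/cos²φ, the true area equals the apparent area multiplied by cos²φ.
True area of sea: 156000 × cos²(65.8°) = 156000 × 0.1680 = 26210 km².
True area of desert tract: 3100 × cos²(31.7°) = 3100 × 0.7239 = 2244 km².
Ratio = 26210 / 2244 ≈ 11.7.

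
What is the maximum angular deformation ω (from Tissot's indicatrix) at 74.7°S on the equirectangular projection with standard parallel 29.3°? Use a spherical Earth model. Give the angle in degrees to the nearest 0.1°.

64.7°

With standard parallel φ₀ = 29.3°, the equirectangular projection gives x = Rλ cos φ₀, y = Rφ, so h = 1 and k = cos 29.3° / cos φ.
At 74.7°: h = 1.000, k = 3.305; principal scales a = 3.305, b = 1.000.
sin(ω/2) = (a − b)/(a + b) = 2.305/4.305 = 0.5354, so ω = 2 arcsin(0.5354) ≈ 64.7°.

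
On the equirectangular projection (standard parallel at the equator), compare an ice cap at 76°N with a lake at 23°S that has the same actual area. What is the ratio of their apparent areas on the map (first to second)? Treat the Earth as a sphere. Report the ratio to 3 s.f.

3.80

Plate carrée maps x = Rλ, y = Rφ. The meridian scale is h = 1 and the parallel scale is k = 1/cos φ = sec φ.
Areal scale at 76°: h·k = 1.000 × 4.134 = 4.134.
Areal scale at 23°: h·k = 1.000 × 1.086 = 1.086.
Ratio = 4.134/1.086 ≈ 3.80.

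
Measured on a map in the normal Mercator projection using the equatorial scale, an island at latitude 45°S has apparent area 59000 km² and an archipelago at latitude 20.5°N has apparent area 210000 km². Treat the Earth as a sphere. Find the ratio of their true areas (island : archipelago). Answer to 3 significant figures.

0.160

Since Mercator area scale is 1/cos²φ, the true area equals the apparent area multiplied by cos²φ.
True area of island: 59000 × cos²(45°) = 59000 × 0.5000 = 29500 km².
True area of archipelago: 210000 × cos²(20.5°) = 210000 × 0.8774 = 184200 km².
Ratio = 29500 / 184200 ≈ 0.160.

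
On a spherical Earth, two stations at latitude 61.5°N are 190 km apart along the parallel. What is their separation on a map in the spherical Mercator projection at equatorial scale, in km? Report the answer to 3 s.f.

Mercator is conformal, so the point scale is isotropic: h = k = sec φ = 1/cos φ.
Along the parallel, k = sec 61.5° = 1/0.4772 = 2.096.
Map distance = 190 × 2.096 ≈ 398 km.

398 km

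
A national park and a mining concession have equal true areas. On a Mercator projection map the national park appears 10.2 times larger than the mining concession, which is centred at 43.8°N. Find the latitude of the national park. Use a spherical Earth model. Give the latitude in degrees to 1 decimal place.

For equal true areas on Mercator, apparent areas scale as sec²φ, so the ratio is cos²φ₂ / cos²φ₁.
cos²φ₂ / cos²φ₁ = 10.2  ⇒  cos φ₁ = cos 43.8° / √10.2 = 0.7218/3.194 = 0.2260.
φ₁ = arccos(0.2260) ≈ 76.9°.

76.9°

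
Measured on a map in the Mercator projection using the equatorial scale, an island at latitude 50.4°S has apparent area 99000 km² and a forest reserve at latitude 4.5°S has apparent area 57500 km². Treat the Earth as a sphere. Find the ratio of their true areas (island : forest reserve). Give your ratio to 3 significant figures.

Mercator's areal exaggeration is sec²φ; hence true area = (apparent area) · cos²φ.
True area of island: 99000 × cos²(50.4°) = 99000 × 0.4063 = 40220 km².
True area of forest reserve: 57500 × cos²(4.5°) = 57500 × 0.9938 = 57150 km².
Ratio = 40220 / 57150 ≈ 0.704.

0.704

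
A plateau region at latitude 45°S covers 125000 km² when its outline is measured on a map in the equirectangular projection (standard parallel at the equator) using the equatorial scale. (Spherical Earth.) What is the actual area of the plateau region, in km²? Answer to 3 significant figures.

88400 km²

In the plate carrée (x = Rλ, y = Rφ), meridians are true-scale (h = 1) and parallels are stretched by k = sec φ.
Areal scale = h·k = 1 × sec φ; at 45°, h = 1.000, k = 1.414, so h·k = 1.414.
True area = apparent / (areal scale) = 125000 / 1.414 ≈ 88400 km².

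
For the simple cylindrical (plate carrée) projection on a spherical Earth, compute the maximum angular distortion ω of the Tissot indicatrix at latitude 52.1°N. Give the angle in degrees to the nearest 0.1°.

27.6°

In the plate carrée (x = Rλ, y = Rφ), meridians are true-scale (h = 1) and parallels are stretched by k = sec φ.
At 52.1°: h = 1.000, k = 1.628; principal scales a = 1.628, b = 1.000.
sin(ω/2) = (a − b)/(a + b) = 0.6279/2.628 = 0.2389, so ω = 2 arcsin(0.2389) ≈ 27.6°.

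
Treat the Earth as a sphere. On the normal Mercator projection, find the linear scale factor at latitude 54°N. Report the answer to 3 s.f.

The Mercator projection is conformal; its linear scale factor is the same in every direction and equals sec φ = 1/cos φ.
k = 1/cos 54° = 1/0.5878 = 1.701.

1.70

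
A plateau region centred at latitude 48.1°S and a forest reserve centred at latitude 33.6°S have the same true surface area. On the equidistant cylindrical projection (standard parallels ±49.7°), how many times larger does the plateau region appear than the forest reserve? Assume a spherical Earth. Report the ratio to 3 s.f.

1.25

With standard parallel φ₀ = 49.7°, the equirectangular projection gives x = Rλ cos φ₀, y = Rφ, so h = 1 and k = cos 49.7° / cos φ.
Areal scale at 48.1°: h·k = 1.000 × 0.9685 = 0.9685.
Areal scale at 33.6°: h·k = 1.000 × 0.7765 = 0.7765.
Ratio = 0.9685/0.7765 ≈ 1.25.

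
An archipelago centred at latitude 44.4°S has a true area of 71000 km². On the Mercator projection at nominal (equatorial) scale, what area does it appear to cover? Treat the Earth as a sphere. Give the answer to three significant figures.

For Mercator, h = k = sec φ (a conformal cylindrical projection has a single point scale, 1/cos φ).
Areal scale = k² = sec²φ = 1/cos²(44.4°) = 1/0.7145² = 1.959.
Apparent area = 71000 × 1.959 ≈ 139000 km².

139000 km²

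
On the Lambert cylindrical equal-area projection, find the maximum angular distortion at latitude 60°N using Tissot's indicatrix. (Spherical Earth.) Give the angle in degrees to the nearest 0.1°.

73.7°

The Lambert cylindrical equal-area projection is the cylindrical equal-area projection with its standard parallel at the equator (φ₀ = 0). For cylindrical equal-area with standard parallel φ₀, h = cos φ / cos φ₀ and k = cos φ₀ / cos φ, so h·k = 1.
At 60°: h = 0.5000, k = 2.000; principal scales a = 2.000, b = 0.5000.
sin(ω/2) = (a − b)/(a + b) = 1.500/2.500 = 0.6000, so ω = 2 arcsin(0.6000) ≈ 73.7°.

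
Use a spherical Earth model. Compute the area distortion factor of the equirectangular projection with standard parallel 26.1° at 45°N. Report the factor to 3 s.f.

1.27

With standard parallel φ₀ = 26.1°, the equirectangular projection gives x = Rλ cos φ₀, y = Rφ, so h = 1 and k = cos 26.1° / cos φ.
Areal scale = h·k = 1 × cos φ₀ / cos φ; at 45°, h = 1.000, k = 1.270, so h·k = 1.270.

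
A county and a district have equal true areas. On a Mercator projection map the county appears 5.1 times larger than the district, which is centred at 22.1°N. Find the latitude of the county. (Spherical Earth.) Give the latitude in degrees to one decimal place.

65.8°

Mercator areal scale is sec²φ, so apparent-area ratio = sec²φ₁ / sec²φ₂ = cos²φ₂ / cos²φ₁.
cos²φ₂ / cos²φ₁ = 5.1  ⇒  cos φ₁ = cos 22.1° / √5.1 = 0.9265/2.258 = 0.4103.
φ₁ = arccos(0.4103) ≈ 65.8°.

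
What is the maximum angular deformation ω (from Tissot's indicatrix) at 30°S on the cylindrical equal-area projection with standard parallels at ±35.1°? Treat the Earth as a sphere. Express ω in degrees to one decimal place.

Cylindrical equal-area (φ₀ = 35.1°): h = cos φ / cos 35.1° along meridians, k = cos 35.1° / cos φ along parallels; h·k = 1.
At 30°: h = 1.059, k = 0.9447; principal scales a = 1.059, b = 0.9447.
sin(ω/2) = (a − b)/(a + b) = 0.1138/2.003 = 0.05681, so ω = 2 arcsin(0.05681) ≈ 6.5°.

6.5°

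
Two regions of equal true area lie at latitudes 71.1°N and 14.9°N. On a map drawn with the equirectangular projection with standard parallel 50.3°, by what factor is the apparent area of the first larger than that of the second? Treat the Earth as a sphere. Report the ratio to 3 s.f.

2.98

With standard parallel φ₀ = 50.3°, the equirectangular projection gives x = Rλ cos φ₀, y = Rφ, so h = 1 and k = cos 50.3° / cos φ.
Areal scale at 71.1°: h·k = 1.000 × 1.972 = 1.972.
Areal scale at 14.9°: h·k = 1.000 × 0.6610 = 0.6610.
Ratio = 1.972/0.6610 ≈ 2.98.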